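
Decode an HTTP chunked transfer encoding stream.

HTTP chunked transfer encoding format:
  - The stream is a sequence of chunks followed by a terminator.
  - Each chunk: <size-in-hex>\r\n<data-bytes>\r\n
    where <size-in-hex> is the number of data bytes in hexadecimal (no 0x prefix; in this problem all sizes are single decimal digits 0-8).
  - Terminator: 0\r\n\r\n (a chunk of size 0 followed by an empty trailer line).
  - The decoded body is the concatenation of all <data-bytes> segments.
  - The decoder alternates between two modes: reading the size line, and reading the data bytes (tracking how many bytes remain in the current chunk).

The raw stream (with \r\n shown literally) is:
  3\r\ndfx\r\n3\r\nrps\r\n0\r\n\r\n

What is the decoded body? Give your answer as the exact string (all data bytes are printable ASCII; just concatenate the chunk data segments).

Answer: dfxrps

Derivation:
Chunk 1: stream[0..1]='3' size=0x3=3, data at stream[3..6]='dfx' -> body[0..3], body so far='dfx'
Chunk 2: stream[8..9]='3' size=0x3=3, data at stream[11..14]='rps' -> body[3..6], body so far='dfxrps'
Chunk 3: stream[16..17]='0' size=0 (terminator). Final body='dfxrps' (6 bytes)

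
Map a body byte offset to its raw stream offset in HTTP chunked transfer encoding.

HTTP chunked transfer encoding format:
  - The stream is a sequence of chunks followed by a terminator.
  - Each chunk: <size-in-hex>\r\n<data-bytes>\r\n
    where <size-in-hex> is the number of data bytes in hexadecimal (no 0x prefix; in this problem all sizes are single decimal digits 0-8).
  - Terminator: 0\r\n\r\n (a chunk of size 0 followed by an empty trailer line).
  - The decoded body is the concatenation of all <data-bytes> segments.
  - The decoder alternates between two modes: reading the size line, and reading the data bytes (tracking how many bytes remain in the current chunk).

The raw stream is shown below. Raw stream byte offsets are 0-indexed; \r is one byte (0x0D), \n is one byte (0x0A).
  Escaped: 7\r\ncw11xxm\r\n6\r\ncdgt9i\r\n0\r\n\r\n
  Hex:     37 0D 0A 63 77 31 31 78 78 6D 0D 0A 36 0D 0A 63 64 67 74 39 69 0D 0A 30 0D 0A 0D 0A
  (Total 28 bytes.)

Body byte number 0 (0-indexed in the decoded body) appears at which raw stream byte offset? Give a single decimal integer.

Answer: 3

Derivation:
Chunk 1: stream[0..1]='7' size=0x7=7, data at stream[3..10]='cw11xxm' -> body[0..7], body so far='cw11xxm'
Chunk 2: stream[12..13]='6' size=0x6=6, data at stream[15..21]='cdgt9i' -> body[7..13], body so far='cw11xxmcdgt9i'
Chunk 3: stream[23..24]='0' size=0 (terminator). Final body='cw11xxmcdgt9i' (13 bytes)
Body byte 0 at stream offset 3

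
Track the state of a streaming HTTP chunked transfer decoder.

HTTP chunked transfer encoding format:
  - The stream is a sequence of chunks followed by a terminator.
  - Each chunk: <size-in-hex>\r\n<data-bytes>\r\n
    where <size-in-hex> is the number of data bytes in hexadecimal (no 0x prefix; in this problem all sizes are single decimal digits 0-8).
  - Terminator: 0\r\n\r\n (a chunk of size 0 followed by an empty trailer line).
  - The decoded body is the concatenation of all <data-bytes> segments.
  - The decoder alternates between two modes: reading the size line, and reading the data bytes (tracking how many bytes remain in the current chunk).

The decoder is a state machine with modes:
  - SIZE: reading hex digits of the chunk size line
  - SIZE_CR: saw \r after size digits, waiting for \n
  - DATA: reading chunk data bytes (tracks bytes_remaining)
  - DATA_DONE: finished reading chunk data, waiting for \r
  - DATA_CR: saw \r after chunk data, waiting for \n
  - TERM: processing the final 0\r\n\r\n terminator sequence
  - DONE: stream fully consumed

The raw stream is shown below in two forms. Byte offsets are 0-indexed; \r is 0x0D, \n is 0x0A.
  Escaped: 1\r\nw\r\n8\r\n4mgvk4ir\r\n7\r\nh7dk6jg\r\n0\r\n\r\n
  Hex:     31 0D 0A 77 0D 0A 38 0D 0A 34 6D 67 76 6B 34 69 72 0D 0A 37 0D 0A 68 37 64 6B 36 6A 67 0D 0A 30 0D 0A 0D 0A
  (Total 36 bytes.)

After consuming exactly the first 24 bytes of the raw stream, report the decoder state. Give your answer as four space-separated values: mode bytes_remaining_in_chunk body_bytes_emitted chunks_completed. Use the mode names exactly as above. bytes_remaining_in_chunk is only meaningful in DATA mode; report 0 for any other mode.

Answer: DATA 5 11 2

Derivation:
Byte 0 = '1': mode=SIZE remaining=0 emitted=0 chunks_done=0
Byte 1 = 0x0D: mode=SIZE_CR remaining=0 emitted=0 chunks_done=0
Byte 2 = 0x0A: mode=DATA remaining=1 emitted=0 chunks_done=0
Byte 3 = 'w': mode=DATA_DONE remaining=0 emitted=1 chunks_done=0
Byte 4 = 0x0D: mode=DATA_CR remaining=0 emitted=1 chunks_done=0
Byte 5 = 0x0A: mode=SIZE remaining=0 emitted=1 chunks_done=1
Byte 6 = '8': mode=SIZE remaining=0 emitted=1 chunks_done=1
Byte 7 = 0x0D: mode=SIZE_CR remaining=0 emitted=1 chunks_done=1
Byte 8 = 0x0A: mode=DATA remaining=8 emitted=1 chunks_done=1
Byte 9 = '4': mode=DATA remaining=7 emitted=2 chunks_done=1
Byte 10 = 'm': mode=DATA remaining=6 emitted=3 chunks_done=1
Byte 11 = 'g': mode=DATA remaining=5 emitted=4 chunks_done=1
Byte 12 = 'v': mode=DATA remaining=4 emitted=5 chunks_done=1
Byte 13 = 'k': mode=DATA remaining=3 emitted=6 chunks_done=1
Byte 14 = '4': mode=DATA remaining=2 emitted=7 chunks_done=1
Byte 15 = 'i': mode=DATA remaining=1 emitted=8 chunks_done=1
Byte 16 = 'r': mode=DATA_DONE remaining=0 emitted=9 chunks_done=1
Byte 17 = 0x0D: mode=DATA_CR remaining=0 emitted=9 chunks_done=1
Byte 18 = 0x0A: mode=SIZE remaining=0 emitted=9 chunks_done=2
Byte 19 = '7': mode=SIZE remaining=0 emitted=9 chunks_done=2
Byte 20 = 0x0D: mode=SIZE_CR remaining=0 emitted=9 chunks_done=2
Byte 21 = 0x0A: mode=DATA remaining=7 emitted=9 chunks_done=2
Byte 22 = 'h': mode=DATA remaining=6 emitted=10 chunks_done=2
Byte 23 = '7': mode=DATA remaining=5 emitted=11 chunks_done=2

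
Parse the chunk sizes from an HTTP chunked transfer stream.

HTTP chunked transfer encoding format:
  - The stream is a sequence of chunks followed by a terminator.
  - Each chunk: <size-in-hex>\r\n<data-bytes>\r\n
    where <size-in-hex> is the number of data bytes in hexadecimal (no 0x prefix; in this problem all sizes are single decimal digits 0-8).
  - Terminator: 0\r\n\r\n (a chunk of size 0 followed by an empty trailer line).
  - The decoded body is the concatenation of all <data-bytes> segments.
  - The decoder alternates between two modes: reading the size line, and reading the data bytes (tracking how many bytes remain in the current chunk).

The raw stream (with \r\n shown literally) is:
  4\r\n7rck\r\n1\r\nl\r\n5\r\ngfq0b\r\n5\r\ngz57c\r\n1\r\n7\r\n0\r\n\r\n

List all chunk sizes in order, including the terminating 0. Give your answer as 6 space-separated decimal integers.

Chunk 1: stream[0..1]='4' size=0x4=4, data at stream[3..7]='7rck' -> body[0..4], body so far='7rck'
Chunk 2: stream[9..10]='1' size=0x1=1, data at stream[12..13]='l' -> body[4..5], body so far='7rckl'
Chunk 3: stream[15..16]='5' size=0x5=5, data at stream[18..23]='gfq0b' -> body[5..10], body so far='7rcklgfq0b'
Chunk 4: stream[25..26]='5' size=0x5=5, data at stream[28..33]='gz57c' -> body[10..15], body so far='7rcklgfq0bgz57c'
Chunk 5: stream[35..36]='1' size=0x1=1, data at stream[38..39]='7' -> body[15..16], body so far='7rcklgfq0bgz57c7'
Chunk 6: stream[41..42]='0' size=0 (terminator). Final body='7rcklgfq0bgz57c7' (16 bytes)

Answer: 4 1 5 5 1 0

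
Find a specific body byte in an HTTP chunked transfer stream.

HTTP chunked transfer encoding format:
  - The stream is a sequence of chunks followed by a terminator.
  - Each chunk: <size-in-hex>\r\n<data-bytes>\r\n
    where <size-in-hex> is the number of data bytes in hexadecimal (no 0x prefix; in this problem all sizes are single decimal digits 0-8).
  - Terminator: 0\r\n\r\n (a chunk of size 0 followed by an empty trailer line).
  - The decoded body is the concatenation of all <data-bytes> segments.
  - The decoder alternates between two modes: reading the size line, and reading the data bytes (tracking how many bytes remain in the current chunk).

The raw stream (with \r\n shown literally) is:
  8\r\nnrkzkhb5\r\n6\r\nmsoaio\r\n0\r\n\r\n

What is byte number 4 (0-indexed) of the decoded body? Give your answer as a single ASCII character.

Answer: k

Derivation:
Chunk 1: stream[0..1]='8' size=0x8=8, data at stream[3..11]='nrkzkhb5' -> body[0..8], body so far='nrkzkhb5'
Chunk 2: stream[13..14]='6' size=0x6=6, data at stream[16..22]='msoaio' -> body[8..14], body so far='nrkzkhb5msoaio'
Chunk 3: stream[24..25]='0' size=0 (terminator). Final body='nrkzkhb5msoaio' (14 bytes)
Body byte 4 = 'k'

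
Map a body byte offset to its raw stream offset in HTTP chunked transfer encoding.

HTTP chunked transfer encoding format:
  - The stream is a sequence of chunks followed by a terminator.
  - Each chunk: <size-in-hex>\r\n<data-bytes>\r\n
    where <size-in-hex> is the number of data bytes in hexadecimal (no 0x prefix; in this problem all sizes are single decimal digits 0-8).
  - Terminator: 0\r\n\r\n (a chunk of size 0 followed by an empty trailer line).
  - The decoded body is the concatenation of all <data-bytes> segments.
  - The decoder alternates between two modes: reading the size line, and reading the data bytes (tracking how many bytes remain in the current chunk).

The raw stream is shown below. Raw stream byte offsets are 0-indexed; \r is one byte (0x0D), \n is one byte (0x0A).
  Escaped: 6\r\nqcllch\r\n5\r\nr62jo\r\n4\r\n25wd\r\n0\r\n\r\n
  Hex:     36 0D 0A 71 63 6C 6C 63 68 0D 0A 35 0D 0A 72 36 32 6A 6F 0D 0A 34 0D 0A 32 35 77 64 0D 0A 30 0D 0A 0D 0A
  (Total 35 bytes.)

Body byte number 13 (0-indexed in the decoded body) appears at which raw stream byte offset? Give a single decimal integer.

Chunk 1: stream[0..1]='6' size=0x6=6, data at stream[3..9]='qcllch' -> body[0..6], body so far='qcllch'
Chunk 2: stream[11..12]='5' size=0x5=5, data at stream[14..19]='r62jo' -> body[6..11], body so far='qcllchr62jo'
Chunk 3: stream[21..22]='4' size=0x4=4, data at stream[24..28]='25wd' -> body[11..15], body so far='qcllchr62jo25wd'
Chunk 4: stream[30..31]='0' size=0 (terminator). Final body='qcllchr62jo25wd' (15 bytes)
Body byte 13 at stream offset 26

Answer: 26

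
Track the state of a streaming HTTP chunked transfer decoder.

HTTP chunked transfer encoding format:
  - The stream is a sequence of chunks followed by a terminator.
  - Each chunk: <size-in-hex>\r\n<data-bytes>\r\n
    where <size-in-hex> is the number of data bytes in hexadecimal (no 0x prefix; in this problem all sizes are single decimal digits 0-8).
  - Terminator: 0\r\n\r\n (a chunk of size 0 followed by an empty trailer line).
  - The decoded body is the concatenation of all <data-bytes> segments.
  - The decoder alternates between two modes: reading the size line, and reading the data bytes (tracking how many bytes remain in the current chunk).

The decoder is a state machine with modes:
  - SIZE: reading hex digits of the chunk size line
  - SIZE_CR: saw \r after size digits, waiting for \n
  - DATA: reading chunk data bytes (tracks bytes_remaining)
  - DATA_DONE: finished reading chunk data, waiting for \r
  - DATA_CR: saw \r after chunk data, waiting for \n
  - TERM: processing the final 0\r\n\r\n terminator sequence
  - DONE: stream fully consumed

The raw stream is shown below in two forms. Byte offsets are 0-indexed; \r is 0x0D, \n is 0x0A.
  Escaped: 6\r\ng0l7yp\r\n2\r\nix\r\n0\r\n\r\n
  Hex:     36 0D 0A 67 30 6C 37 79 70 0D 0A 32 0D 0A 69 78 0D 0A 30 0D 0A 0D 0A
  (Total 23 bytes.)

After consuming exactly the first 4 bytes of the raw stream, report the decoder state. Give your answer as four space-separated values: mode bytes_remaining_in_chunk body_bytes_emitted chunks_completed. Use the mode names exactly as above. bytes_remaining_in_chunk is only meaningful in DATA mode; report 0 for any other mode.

Byte 0 = '6': mode=SIZE remaining=0 emitted=0 chunks_done=0
Byte 1 = 0x0D: mode=SIZE_CR remaining=0 emitted=0 chunks_done=0
Byte 2 = 0x0A: mode=DATA remaining=6 emitted=0 chunks_done=0
Byte 3 = 'g': mode=DATA remaining=5 emitted=1 chunks_done=0

Answer: DATA 5 1 0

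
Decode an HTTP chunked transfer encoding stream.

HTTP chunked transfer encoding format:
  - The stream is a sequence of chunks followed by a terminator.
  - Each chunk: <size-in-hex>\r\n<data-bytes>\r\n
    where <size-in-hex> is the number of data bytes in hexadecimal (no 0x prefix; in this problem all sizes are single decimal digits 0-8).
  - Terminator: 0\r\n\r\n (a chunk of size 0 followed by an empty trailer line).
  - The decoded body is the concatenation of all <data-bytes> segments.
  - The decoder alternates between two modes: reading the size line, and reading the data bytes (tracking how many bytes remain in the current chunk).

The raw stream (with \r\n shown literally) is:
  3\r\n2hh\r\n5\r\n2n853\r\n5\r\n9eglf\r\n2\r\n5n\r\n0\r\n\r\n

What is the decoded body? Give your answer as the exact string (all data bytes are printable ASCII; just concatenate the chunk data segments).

Chunk 1: stream[0..1]='3' size=0x3=3, data at stream[3..6]='2hh' -> body[0..3], body so far='2hh'
Chunk 2: stream[8..9]='5' size=0x5=5, data at stream[11..16]='2n853' -> body[3..8], body so far='2hh2n853'
Chunk 3: stream[18..19]='5' size=0x5=5, data at stream[21..26]='9eglf' -> body[8..13], body so far='2hh2n8539eglf'
Chunk 4: stream[28..29]='2' size=0x2=2, data at stream[31..33]='5n' -> body[13..15], body so far='2hh2n8539eglf5n'
Chunk 5: stream[35..36]='0' size=0 (terminator). Final body='2hh2n8539eglf5n' (15 bytes)

Answer: 2hh2n8539eglf5n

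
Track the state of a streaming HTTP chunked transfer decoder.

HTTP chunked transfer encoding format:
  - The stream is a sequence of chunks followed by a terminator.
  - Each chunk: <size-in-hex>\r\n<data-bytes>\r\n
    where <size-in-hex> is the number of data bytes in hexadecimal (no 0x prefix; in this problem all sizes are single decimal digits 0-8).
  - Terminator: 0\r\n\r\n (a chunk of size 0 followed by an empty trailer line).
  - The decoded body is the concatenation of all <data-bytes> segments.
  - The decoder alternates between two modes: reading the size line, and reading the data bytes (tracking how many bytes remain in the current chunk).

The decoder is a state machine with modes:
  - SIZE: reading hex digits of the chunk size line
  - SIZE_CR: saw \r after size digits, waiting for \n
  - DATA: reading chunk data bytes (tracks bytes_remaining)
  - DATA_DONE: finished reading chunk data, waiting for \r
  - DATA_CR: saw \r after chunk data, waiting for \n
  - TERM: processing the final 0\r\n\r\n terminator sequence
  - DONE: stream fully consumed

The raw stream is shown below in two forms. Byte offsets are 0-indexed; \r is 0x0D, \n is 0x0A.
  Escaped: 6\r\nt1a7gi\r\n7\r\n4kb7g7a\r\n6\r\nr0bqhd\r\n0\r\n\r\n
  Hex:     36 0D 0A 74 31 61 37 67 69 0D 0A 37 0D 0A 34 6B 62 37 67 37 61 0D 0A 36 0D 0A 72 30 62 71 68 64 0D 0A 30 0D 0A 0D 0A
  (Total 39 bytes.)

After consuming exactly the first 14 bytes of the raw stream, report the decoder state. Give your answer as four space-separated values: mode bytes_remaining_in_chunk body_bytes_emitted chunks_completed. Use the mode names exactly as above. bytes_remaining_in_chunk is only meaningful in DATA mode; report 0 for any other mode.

Byte 0 = '6': mode=SIZE remaining=0 emitted=0 chunks_done=0
Byte 1 = 0x0D: mode=SIZE_CR remaining=0 emitted=0 chunks_done=0
Byte 2 = 0x0A: mode=DATA remaining=6 emitted=0 chunks_done=0
Byte 3 = 't': mode=DATA remaining=5 emitted=1 chunks_done=0
Byte 4 = '1': mode=DATA remaining=4 emitted=2 chunks_done=0
Byte 5 = 'a': mode=DATA remaining=3 emitted=3 chunks_done=0
Byte 6 = '7': mode=DATA remaining=2 emitted=4 chunks_done=0
Byte 7 = 'g': mode=DATA remaining=1 emitted=5 chunks_done=0
Byte 8 = 'i': mode=DATA_DONE remaining=0 emitted=6 chunks_done=0
Byte 9 = 0x0D: mode=DATA_CR remaining=0 emitted=6 chunks_done=0
Byte 10 = 0x0A: mode=SIZE remaining=0 emitted=6 chunks_done=1
Byte 11 = '7': mode=SIZE remaining=0 emitted=6 chunks_done=1
Byte 12 = 0x0D: mode=SIZE_CR remaining=0 emitted=6 chunks_done=1
Byte 13 = 0x0A: mode=DATA remaining=7 emitted=6 chunks_done=1

Answer: DATA 7 6 1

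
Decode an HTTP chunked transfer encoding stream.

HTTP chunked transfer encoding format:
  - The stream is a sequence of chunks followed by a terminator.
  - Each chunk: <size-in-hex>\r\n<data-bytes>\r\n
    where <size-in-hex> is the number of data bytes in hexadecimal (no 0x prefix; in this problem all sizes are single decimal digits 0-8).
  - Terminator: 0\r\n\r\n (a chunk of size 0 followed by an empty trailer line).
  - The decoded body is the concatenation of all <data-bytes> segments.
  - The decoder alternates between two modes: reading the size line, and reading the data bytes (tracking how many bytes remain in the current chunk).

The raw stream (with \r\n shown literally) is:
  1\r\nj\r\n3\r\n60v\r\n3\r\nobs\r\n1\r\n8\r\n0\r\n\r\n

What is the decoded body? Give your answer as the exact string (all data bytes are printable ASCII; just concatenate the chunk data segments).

Answer: j60vobs8

Derivation:
Chunk 1: stream[0..1]='1' size=0x1=1, data at stream[3..4]='j' -> body[0..1], body so far='j'
Chunk 2: stream[6..7]='3' size=0x3=3, data at stream[9..12]='60v' -> body[1..4], body so far='j60v'
Chunk 3: stream[14..15]='3' size=0x3=3, data at stream[17..20]='obs' -> body[4..7], body so far='j60vobs'
Chunk 4: stream[22..23]='1' size=0x1=1, data at stream[25..26]='8' -> body[7..8], body so far='j60vobs8'
Chunk 5: stream[28..29]='0' size=0 (terminator). Final body='j60vobs8' (8 bytes)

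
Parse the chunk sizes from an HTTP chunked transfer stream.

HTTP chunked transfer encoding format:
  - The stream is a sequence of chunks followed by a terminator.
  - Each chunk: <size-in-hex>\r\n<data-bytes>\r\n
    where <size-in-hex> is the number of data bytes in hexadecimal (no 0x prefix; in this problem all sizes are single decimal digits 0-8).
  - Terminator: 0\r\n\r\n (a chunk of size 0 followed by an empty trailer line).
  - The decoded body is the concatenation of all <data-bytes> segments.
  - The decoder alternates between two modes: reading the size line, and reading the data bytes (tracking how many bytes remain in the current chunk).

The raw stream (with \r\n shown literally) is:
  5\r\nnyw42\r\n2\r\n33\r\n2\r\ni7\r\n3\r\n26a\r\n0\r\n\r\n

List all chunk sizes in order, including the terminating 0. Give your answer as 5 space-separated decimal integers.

Chunk 1: stream[0..1]='5' size=0x5=5, data at stream[3..8]='nyw42' -> body[0..5], body so far='nyw42'
Chunk 2: stream[10..11]='2' size=0x2=2, data at stream[13..15]='33' -> body[5..7], body so far='nyw4233'
Chunk 3: stream[17..18]='2' size=0x2=2, data at stream[20..22]='i7' -> body[7..9], body so far='nyw4233i7'
Chunk 4: stream[24..25]='3' size=0x3=3, data at stream[27..30]='26a' -> body[9..12], body so far='nyw4233i726a'
Chunk 5: stream[32..33]='0' size=0 (terminator). Final body='nyw4233i726a' (12 bytes)

Answer: 5 2 2 3 0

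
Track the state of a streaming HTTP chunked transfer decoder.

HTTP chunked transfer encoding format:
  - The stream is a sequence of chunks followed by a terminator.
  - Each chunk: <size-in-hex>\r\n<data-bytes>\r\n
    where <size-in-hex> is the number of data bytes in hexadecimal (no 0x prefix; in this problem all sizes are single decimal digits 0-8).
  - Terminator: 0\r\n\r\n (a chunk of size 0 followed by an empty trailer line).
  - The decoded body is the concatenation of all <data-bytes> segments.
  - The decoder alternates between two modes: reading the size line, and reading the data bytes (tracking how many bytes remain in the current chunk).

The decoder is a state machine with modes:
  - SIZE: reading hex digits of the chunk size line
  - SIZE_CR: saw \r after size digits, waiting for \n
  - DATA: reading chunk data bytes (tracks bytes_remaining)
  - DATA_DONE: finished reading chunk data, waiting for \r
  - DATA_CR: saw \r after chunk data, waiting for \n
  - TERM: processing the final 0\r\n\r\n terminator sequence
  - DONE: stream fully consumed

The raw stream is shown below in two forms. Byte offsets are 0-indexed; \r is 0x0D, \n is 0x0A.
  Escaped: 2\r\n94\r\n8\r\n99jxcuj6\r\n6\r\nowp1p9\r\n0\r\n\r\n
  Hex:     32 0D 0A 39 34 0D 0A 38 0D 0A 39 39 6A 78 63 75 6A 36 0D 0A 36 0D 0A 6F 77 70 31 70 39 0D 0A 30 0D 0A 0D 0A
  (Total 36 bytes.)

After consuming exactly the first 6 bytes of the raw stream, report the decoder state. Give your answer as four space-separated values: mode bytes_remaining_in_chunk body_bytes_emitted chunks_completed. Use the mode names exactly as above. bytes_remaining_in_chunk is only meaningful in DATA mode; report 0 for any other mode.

Byte 0 = '2': mode=SIZE remaining=0 emitted=0 chunks_done=0
Byte 1 = 0x0D: mode=SIZE_CR remaining=0 emitted=0 chunks_done=0
Byte 2 = 0x0A: mode=DATA remaining=2 emitted=0 chunks_done=0
Byte 3 = '9': mode=DATA remaining=1 emitted=1 chunks_done=0
Byte 4 = '4': mode=DATA_DONE remaining=0 emitted=2 chunks_done=0
Byte 5 = 0x0D: mode=DATA_CR remaining=0 emitted=2 chunks_done=0

Answer: DATA_CR 0 2 0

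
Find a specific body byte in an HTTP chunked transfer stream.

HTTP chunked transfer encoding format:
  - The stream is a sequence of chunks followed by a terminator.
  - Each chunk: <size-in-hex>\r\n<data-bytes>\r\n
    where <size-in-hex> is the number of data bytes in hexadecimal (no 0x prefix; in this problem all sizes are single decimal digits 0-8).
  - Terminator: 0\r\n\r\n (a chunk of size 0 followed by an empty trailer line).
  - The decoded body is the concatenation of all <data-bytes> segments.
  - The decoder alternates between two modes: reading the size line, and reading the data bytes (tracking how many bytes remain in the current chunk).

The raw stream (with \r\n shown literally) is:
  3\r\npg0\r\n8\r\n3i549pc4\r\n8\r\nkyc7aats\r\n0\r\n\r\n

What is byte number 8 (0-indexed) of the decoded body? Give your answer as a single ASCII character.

Chunk 1: stream[0..1]='3' size=0x3=3, data at stream[3..6]='pg0' -> body[0..3], body so far='pg0'
Chunk 2: stream[8..9]='8' size=0x8=8, data at stream[11..19]='3i549pc4' -> body[3..11], body so far='pg03i549pc4'
Chunk 3: stream[21..22]='8' size=0x8=8, data at stream[24..32]='kyc7aats' -> body[11..19], body so far='pg03i549pc4kyc7aats'
Chunk 4: stream[34..35]='0' size=0 (terminator). Final body='pg03i549pc4kyc7aats' (19 bytes)
Body byte 8 = 'p'

Answer: p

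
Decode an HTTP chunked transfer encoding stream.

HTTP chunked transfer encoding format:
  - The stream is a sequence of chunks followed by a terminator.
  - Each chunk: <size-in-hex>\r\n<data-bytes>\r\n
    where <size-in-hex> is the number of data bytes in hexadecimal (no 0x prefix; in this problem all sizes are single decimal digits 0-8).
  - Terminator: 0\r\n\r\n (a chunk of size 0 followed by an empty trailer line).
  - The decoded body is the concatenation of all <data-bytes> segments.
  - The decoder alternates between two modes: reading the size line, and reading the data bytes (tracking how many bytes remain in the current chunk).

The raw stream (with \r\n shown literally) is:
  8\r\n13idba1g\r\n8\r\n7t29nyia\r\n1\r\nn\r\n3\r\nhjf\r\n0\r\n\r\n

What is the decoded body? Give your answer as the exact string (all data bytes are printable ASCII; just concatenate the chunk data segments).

Chunk 1: stream[0..1]='8' size=0x8=8, data at stream[3..11]='13idba1g' -> body[0..8], body so far='13idba1g'
Chunk 2: stream[13..14]='8' size=0x8=8, data at stream[16..24]='7t29nyia' -> body[8..16], body so far='13idba1g7t29nyia'
Chunk 3: stream[26..27]='1' size=0x1=1, data at stream[29..30]='n' -> body[16..17], body so far='13idba1g7t29nyian'
Chunk 4: stream[32..33]='3' size=0x3=3, data at stream[35..38]='hjf' -> body[17..20], body so far='13idba1g7t29nyianhjf'
Chunk 5: stream[40..41]='0' size=0 (terminator). Final body='13idba1g7t29nyianhjf' (20 bytes)

Answer: 13idba1g7t29nyianhjf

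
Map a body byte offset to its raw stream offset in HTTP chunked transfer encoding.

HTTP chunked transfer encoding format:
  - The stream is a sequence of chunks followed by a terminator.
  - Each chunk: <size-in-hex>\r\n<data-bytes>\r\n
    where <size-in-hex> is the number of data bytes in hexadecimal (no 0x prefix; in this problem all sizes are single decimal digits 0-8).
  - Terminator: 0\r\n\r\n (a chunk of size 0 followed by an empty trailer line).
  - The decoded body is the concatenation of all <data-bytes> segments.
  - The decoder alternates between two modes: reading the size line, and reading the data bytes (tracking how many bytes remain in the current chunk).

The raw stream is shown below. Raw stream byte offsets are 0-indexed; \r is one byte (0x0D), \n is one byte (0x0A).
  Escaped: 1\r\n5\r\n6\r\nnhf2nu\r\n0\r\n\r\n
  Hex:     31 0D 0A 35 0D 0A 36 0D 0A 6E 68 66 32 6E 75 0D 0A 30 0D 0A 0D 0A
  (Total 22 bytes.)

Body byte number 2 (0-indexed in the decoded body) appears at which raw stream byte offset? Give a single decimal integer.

Chunk 1: stream[0..1]='1' size=0x1=1, data at stream[3..4]='5' -> body[0..1], body so far='5'
Chunk 2: stream[6..7]='6' size=0x6=6, data at stream[9..15]='nhf2nu' -> body[1..7], body so far='5nhf2nu'
Chunk 3: stream[17..18]='0' size=0 (terminator). Final body='5nhf2nu' (7 bytes)
Body byte 2 at stream offset 10

Answer: 10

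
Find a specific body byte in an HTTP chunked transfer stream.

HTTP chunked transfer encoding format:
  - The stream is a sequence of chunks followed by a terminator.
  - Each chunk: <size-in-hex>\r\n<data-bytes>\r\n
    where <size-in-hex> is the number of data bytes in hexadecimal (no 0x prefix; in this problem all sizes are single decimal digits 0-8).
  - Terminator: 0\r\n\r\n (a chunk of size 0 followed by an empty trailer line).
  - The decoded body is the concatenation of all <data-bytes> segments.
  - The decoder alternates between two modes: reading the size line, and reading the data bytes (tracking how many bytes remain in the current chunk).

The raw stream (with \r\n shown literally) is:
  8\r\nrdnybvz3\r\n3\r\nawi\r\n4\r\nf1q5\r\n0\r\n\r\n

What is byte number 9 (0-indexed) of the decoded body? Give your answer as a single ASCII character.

Answer: w

Derivation:
Chunk 1: stream[0..1]='8' size=0x8=8, data at stream[3..11]='rdnybvz3' -> body[0..8], body so far='rdnybvz3'
Chunk 2: stream[13..14]='3' size=0x3=3, data at stream[16..19]='awi' -> body[8..11], body so far='rdnybvz3awi'
Chunk 3: stream[21..22]='4' size=0x4=4, data at stream[24..28]='f1q5' -> body[11..15], body so far='rdnybvz3awif1q5'
Chunk 4: stream[30..31]='0' size=0 (terminator). Final body='rdnybvz3awif1q5' (15 bytes)
Body byte 9 = 'w'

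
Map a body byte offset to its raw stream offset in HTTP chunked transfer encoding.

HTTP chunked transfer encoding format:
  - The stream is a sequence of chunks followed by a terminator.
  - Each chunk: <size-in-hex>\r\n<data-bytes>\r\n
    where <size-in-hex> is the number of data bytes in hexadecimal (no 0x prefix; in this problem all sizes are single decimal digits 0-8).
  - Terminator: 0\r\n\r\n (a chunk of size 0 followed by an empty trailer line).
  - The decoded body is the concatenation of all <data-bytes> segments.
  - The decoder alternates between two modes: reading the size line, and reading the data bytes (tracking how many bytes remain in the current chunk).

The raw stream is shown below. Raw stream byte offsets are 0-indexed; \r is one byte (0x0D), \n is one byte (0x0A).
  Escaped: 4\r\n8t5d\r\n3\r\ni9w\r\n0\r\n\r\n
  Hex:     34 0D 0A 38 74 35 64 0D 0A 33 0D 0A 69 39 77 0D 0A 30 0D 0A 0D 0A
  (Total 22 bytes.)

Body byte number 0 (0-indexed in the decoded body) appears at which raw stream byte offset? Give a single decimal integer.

Chunk 1: stream[0..1]='4' size=0x4=4, data at stream[3..7]='8t5d' -> body[0..4], body so far='8t5d'
Chunk 2: stream[9..10]='3' size=0x3=3, data at stream[12..15]='i9w' -> body[4..7], body so far='8t5di9w'
Chunk 3: stream[17..18]='0' size=0 (terminator). Final body='8t5di9w' (7 bytes)
Body byte 0 at stream offset 3

Answer: 3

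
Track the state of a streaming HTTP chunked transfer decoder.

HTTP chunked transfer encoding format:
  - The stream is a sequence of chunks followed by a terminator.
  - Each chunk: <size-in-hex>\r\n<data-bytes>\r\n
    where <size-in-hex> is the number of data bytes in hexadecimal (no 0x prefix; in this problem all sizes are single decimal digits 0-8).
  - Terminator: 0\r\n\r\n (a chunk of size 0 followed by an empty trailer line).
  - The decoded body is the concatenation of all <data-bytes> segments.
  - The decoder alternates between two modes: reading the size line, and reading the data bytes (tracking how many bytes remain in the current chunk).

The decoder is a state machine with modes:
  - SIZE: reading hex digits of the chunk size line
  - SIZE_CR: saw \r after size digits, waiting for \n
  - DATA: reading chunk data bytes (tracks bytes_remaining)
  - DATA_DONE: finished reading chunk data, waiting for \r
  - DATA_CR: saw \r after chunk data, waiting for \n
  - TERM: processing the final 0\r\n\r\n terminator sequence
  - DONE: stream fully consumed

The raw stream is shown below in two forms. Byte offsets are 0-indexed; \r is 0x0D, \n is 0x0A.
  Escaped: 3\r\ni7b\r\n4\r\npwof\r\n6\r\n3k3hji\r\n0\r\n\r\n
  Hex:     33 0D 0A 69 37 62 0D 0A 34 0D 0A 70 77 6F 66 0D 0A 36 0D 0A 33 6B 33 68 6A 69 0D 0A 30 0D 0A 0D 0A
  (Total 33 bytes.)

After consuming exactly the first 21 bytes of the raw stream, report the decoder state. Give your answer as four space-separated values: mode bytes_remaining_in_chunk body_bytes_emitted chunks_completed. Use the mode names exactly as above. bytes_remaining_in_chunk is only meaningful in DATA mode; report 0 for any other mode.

Answer: DATA 5 8 2

Derivation:
Byte 0 = '3': mode=SIZE remaining=0 emitted=0 chunks_done=0
Byte 1 = 0x0D: mode=SIZE_CR remaining=0 emitted=0 chunks_done=0
Byte 2 = 0x0A: mode=DATA remaining=3 emitted=0 chunks_done=0
Byte 3 = 'i': mode=DATA remaining=2 emitted=1 chunks_done=0
Byte 4 = '7': mode=DATA remaining=1 emitted=2 chunks_done=0
Byte 5 = 'b': mode=DATA_DONE remaining=0 emitted=3 chunks_done=0
Byte 6 = 0x0D: mode=DATA_CR remaining=0 emitted=3 chunks_done=0
Byte 7 = 0x0A: mode=SIZE remaining=0 emitted=3 chunks_done=1
Byte 8 = '4': mode=SIZE remaining=0 emitted=3 chunks_done=1
Byte 9 = 0x0D: mode=SIZE_CR remaining=0 emitted=3 chunks_done=1
Byte 10 = 0x0A: mode=DATA remaining=4 emitted=3 chunks_done=1
Byte 11 = 'p': mode=DATA remaining=3 emitted=4 chunks_done=1
Byte 12 = 'w': mode=DATA remaining=2 emitted=5 chunks_done=1
Byte 13 = 'o': mode=DATA remaining=1 emitted=6 chunks_done=1
Byte 14 = 'f': mode=DATA_DONE remaining=0 emitted=7 chunks_done=1
Byte 15 = 0x0D: mode=DATA_CR remaining=0 emitted=7 chunks_done=1
Byte 16 = 0x0A: mode=SIZE remaining=0 emitted=7 chunks_done=2
Byte 17 = '6': mode=SIZE remaining=0 emitted=7 chunks_done=2
Byte 18 = 0x0D: mode=SIZE_CR remaining=0 emitted=7 chunks_done=2
Byte 19 = 0x0A: mode=DATA remaining=6 emitted=7 chunks_done=2
Byte 20 = '3': mode=DATA remaining=5 emitted=8 chunks_done=2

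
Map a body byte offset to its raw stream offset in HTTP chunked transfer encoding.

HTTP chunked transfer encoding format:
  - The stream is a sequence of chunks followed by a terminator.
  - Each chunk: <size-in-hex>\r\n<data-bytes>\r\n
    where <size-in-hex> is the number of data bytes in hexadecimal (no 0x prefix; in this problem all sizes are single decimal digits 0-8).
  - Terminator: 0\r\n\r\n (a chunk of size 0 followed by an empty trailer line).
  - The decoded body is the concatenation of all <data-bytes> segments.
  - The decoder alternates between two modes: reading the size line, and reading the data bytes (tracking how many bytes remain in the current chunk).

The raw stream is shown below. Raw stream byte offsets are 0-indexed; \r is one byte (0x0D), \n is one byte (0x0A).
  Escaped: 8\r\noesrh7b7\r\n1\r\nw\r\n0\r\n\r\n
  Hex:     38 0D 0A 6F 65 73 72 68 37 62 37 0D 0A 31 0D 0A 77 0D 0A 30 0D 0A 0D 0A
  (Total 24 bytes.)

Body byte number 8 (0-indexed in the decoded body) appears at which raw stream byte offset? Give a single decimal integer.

Chunk 1: stream[0..1]='8' size=0x8=8, data at stream[3..11]='oesrh7b7' -> body[0..8], body so far='oesrh7b7'
Chunk 2: stream[13..14]='1' size=0x1=1, data at stream[16..17]='w' -> body[8..9], body so far='oesrh7b7w'
Chunk 3: stream[19..20]='0' size=0 (terminator). Final body='oesrh7b7w' (9 bytes)
Body byte 8 at stream offset 16

Answer: 16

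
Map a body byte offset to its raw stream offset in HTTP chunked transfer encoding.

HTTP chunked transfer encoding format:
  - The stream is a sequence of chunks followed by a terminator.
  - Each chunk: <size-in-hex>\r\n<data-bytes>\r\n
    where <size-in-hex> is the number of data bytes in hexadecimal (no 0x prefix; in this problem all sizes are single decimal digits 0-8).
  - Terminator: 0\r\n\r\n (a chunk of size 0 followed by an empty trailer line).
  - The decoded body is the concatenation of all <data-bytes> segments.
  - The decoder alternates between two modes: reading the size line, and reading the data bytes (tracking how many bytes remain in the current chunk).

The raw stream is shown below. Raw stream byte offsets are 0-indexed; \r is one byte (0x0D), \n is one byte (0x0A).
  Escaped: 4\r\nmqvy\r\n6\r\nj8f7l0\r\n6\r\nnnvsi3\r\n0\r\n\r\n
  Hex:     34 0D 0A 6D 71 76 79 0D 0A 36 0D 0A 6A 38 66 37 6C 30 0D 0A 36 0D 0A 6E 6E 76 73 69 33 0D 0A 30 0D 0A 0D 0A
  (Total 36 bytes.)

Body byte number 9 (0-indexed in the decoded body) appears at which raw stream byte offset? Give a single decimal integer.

Chunk 1: stream[0..1]='4' size=0x4=4, data at stream[3..7]='mqvy' -> body[0..4], body so far='mqvy'
Chunk 2: stream[9..10]='6' size=0x6=6, data at stream[12..18]='j8f7l0' -> body[4..10], body so far='mqvyj8f7l0'
Chunk 3: stream[20..21]='6' size=0x6=6, data at stream[23..29]='nnvsi3' -> body[10..16], body so far='mqvyj8f7l0nnvsi3'
Chunk 4: stream[31..32]='0' size=0 (terminator). Final body='mqvyj8f7l0nnvsi3' (16 bytes)
Body byte 9 at stream offset 17

Answer: 17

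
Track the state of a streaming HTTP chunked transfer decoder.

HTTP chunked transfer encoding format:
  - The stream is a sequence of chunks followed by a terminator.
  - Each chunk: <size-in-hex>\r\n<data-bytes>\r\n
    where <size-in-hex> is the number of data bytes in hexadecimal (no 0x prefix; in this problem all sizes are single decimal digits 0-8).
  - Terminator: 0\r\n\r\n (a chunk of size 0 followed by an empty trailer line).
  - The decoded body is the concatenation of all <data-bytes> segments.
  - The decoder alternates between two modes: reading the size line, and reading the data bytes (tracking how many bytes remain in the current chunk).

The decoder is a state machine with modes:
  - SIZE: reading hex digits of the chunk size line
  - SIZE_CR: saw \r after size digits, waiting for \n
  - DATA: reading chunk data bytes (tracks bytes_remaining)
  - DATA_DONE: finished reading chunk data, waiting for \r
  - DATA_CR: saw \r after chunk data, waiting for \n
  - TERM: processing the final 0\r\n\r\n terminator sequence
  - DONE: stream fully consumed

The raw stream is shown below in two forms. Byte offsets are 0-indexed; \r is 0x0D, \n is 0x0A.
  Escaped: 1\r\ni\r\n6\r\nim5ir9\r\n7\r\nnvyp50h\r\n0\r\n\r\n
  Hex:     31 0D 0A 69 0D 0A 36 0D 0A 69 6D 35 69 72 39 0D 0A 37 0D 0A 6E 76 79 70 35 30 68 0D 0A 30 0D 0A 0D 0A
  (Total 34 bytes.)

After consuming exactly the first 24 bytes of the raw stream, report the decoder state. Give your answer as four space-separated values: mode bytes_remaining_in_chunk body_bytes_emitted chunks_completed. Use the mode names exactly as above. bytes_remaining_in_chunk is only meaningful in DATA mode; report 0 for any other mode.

Answer: DATA 3 11 2

Derivation:
Byte 0 = '1': mode=SIZE remaining=0 emitted=0 chunks_done=0
Byte 1 = 0x0D: mode=SIZE_CR remaining=0 emitted=0 chunks_done=0
Byte 2 = 0x0A: mode=DATA remaining=1 emitted=0 chunks_done=0
Byte 3 = 'i': mode=DATA_DONE remaining=0 emitted=1 chunks_done=0
Byte 4 = 0x0D: mode=DATA_CR remaining=0 emitted=1 chunks_done=0
Byte 5 = 0x0A: mode=SIZE remaining=0 emitted=1 chunks_done=1
Byte 6 = '6': mode=SIZE remaining=0 emitted=1 chunks_done=1
Byte 7 = 0x0D: mode=SIZE_CR remaining=0 emitted=1 chunks_done=1
Byte 8 = 0x0A: mode=DATA remaining=6 emitted=1 chunks_done=1
Byte 9 = 'i': mode=DATA remaining=5 emitted=2 chunks_done=1
Byte 10 = 'm': mode=DATA remaining=4 emitted=3 chunks_done=1
Byte 11 = '5': mode=DATA remaining=3 emitted=4 chunks_done=1
Byte 12 = 'i': mode=DATA remaining=2 emitted=5 chunks_done=1
Byte 13 = 'r': mode=DATA remaining=1 emitted=6 chunks_done=1
Byte 14 = '9': mode=DATA_DONE remaining=0 emitted=7 chunks_done=1
Byte 15 = 0x0D: mode=DATA_CR remaining=0 emitted=7 chunks_done=1
Byte 16 = 0x0A: mode=SIZE remaining=0 emitted=7 chunks_done=2
Byte 17 = '7': mode=SIZE remaining=0 emitted=7 chunks_done=2
Byte 18 = 0x0D: mode=SIZE_CR remaining=0 emitted=7 chunks_done=2
Byte 19 = 0x0A: mode=DATA remaining=7 emitted=7 chunks_done=2
Byte 20 = 'n': mode=DATA remaining=6 emitted=8 chunks_done=2
Byte 21 = 'v': mode=DATA remaining=5 emitted=9 chunks_done=2
Byte 22 = 'y': mode=DATA remaining=4 emitted=10 chunks_done=2
Byte 23 = 'p': mode=DATA remaining=3 emitted=11 chunks_done=2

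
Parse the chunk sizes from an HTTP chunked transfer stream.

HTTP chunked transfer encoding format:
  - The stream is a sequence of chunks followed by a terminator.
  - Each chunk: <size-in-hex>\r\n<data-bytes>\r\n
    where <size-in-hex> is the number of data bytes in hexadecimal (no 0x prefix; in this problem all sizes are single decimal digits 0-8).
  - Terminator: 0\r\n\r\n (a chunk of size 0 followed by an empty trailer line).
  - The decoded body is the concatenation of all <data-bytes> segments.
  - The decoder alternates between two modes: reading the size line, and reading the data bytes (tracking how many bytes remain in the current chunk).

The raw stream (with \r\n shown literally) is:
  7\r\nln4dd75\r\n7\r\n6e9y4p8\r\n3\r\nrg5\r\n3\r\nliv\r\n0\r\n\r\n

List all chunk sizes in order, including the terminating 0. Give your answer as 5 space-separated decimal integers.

Answer: 7 7 3 3 0

Derivation:
Chunk 1: stream[0..1]='7' size=0x7=7, data at stream[3..10]='ln4dd75' -> body[0..7], body so far='ln4dd75'
Chunk 2: stream[12..13]='7' size=0x7=7, data at stream[15..22]='6e9y4p8' -> body[7..14], body so far='ln4dd756e9y4p8'
Chunk 3: stream[24..25]='3' size=0x3=3, data at stream[27..30]='rg5' -> body[14..17], body so far='ln4dd756e9y4p8rg5'
Chunk 4: stream[32..33]='3' size=0x3=3, data at stream[35..38]='liv' -> body[17..20], body so far='ln4dd756e9y4p8rg5liv'
Chunk 5: stream[40..41]='0' size=0 (terminator). Final body='ln4dd756e9y4p8rg5liv' (20 bytes)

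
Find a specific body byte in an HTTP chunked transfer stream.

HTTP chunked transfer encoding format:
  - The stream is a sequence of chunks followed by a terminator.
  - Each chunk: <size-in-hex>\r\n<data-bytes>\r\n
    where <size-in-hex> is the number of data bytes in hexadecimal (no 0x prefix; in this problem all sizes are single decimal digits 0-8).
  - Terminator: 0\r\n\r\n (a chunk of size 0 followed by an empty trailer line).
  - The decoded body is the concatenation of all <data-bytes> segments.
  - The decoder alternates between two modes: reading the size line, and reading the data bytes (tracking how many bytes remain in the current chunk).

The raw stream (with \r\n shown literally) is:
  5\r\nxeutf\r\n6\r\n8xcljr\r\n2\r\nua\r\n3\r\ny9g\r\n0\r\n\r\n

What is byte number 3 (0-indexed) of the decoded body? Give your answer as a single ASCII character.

Answer: t

Derivation:
Chunk 1: stream[0..1]='5' size=0x5=5, data at stream[3..8]='xeutf' -> body[0..5], body so far='xeutf'
Chunk 2: stream[10..11]='6' size=0x6=6, data at stream[13..19]='8xcljr' -> body[5..11], body so far='xeutf8xcljr'
Chunk 3: stream[21..22]='2' size=0x2=2, data at stream[24..26]='ua' -> body[11..13], body so far='xeutf8xcljrua'
Chunk 4: stream[28..29]='3' size=0x3=3, data at stream[31..34]='y9g' -> body[13..16], body so far='xeutf8xcljruay9g'
Chunk 5: stream[36..37]='0' size=0 (terminator). Final body='xeutf8xcljruay9g' (16 bytes)
Body byte 3 = 't'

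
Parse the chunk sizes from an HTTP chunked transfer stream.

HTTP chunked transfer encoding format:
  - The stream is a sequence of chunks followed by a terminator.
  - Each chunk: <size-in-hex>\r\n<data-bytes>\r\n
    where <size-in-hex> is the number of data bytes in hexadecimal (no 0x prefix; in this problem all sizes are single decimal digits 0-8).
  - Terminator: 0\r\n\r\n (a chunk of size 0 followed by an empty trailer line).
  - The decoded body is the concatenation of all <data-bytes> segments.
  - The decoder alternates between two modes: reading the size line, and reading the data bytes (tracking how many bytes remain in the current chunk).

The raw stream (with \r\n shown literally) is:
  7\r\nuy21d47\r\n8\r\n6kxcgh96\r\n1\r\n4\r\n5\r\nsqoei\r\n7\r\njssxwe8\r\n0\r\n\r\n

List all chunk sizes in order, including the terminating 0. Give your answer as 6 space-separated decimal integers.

Chunk 1: stream[0..1]='7' size=0x7=7, data at stream[3..10]='uy21d47' -> body[0..7], body so far='uy21d47'
Chunk 2: stream[12..13]='8' size=0x8=8, data at stream[15..23]='6kxcgh96' -> body[7..15], body so far='uy21d476kxcgh96'
Chunk 3: stream[25..26]='1' size=0x1=1, data at stream[28..29]='4' -> body[15..16], body so far='uy21d476kxcgh964'
Chunk 4: stream[31..32]='5' size=0x5=5, data at stream[34..39]='sqoei' -> body[16..21], body so far='uy21d476kxcgh964sqoei'
Chunk 5: stream[41..42]='7' size=0x7=7, data at stream[44..51]='jssxwe8' -> body[21..28], body so far='uy21d476kxcgh964sqoeijssxwe8'
Chunk 6: stream[53..54]='0' size=0 (terminator). Final body='uy21d476kxcgh964sqoeijssxwe8' (28 bytes)

Answer: 7 8 1 5 7 0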